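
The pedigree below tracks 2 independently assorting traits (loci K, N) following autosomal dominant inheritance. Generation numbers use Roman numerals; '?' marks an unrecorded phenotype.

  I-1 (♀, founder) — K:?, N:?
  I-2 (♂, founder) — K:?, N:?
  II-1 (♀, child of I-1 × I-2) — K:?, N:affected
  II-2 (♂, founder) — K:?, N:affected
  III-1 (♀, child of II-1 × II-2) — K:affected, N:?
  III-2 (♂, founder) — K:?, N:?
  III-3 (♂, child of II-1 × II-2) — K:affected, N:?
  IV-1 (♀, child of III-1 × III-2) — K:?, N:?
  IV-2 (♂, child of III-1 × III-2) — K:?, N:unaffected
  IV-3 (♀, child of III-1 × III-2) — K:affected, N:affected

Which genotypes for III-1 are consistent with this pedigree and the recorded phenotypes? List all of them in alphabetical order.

III-1 ∈ {KK Nn, KK nn, Kk Nn, Kk nn}

K/I-1 ? ·: kk|Kk|KK
K/I-2 ? ·: kk|Kk|KK
K/II-1 ? I-1×I-2: kk|Kk|KK
K/II-2 ? ·: kk|Kk|KK
K/III-1 aff II-1×II-2: Kk|KK
K/III-2 ? ·: kk|Kk|KK
K/III-3 aff II-1×II-2: Kk|KK
K/IV-1 ? III-1×III-2: kk|Kk|KK
K/IV-2 ? III-1×III-2: kk|Kk|KK
K/IV-3 aff III-1×III-2: Kk|KK
⇒ K over [I-1,I-2,II-1,II-2,III-1,III-2,III-3,IV-1,IV-2,IV-3]: 2050 consistent
N/I-1 ? ·: nn|Nn|NN
N/I-2 ? ·: nn|Nn|NN
N/II-1 aff I-1×I-2: Nn|NN
N/II-2 aff ·: Nn|NN
N/III-1 ? II-1×II-2: nn|Nn
N/III-2 ? ·: nn|Nn
N/III-3 ? II-1×II-2: nn|Nn|NN
N/IV-1 ? III-1×III-2: nn|Nn|NN
N/IV-2 un III-1×III-2: nn
N/IV-3 aff III-1×III-2: Nn|NN
⇒ N over [I-1,I-2,II-1,II-2,III-1,III-2,III-3,IV-1,IV-2,IV-3]: 386 consistent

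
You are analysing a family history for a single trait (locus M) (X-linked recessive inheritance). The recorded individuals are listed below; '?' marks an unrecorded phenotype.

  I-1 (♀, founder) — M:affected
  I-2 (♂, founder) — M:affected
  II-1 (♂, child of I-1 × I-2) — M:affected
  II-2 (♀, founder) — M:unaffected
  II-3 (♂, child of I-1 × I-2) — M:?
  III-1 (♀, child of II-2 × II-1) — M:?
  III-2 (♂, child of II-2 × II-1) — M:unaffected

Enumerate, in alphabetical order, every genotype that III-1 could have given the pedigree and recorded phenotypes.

III-1 ∈ {X^MX^m, X^mX^m}

M/I-1 aff ·: X^mX^m
M/I-2 aff ·: X^mY
M/II-1 aff I-1×I-2: X^mY
M/II-2 un ·: X^MX^M|X^MX^m
M/II-3 ? I-1×I-2: X^mY
M/III-1 ? II-2×II-1: X^MX^m|X^mX^m
M/III-2 un II-2×II-1: X^MY
⇒ M over [I-1,I-2,II-1,II-2,II-3,III-1,III-2]: 3 consistent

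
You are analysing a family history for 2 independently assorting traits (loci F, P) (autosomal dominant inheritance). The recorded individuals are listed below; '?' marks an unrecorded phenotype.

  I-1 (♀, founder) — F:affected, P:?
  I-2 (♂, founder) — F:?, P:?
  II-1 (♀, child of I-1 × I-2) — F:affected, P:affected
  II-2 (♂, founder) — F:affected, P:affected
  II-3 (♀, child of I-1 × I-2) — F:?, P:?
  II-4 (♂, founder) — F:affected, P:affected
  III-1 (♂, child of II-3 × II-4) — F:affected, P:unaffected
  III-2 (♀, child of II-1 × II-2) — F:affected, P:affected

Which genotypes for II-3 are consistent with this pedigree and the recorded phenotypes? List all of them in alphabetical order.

II-3 ∈ {FF Pp, FF pp, Ff Pp, Ff pp, ff Pp, ff pp}

F/I-1 aff ·: Ff|FF
F/I-2 ? ·: ff|Ff|FF
F/II-1 aff I-1×I-2: Ff|FF
F/II-2 aff ·: Ff|FF
F/II-3 ? I-1×I-2: ff|Ff|FF
F/II-4 aff ·: Ff|FF
F/III-1 aff II-3×II-4: Ff|FF
F/III-2 aff II-1×II-2: Ff|FF
⇒ F over [I-1,I-2,II-1,II-2,II-3,II-4,III-1,III-2]: 210 consistent
P/I-1 ? ·: pp|Pp|PP
P/I-2 ? ·: pp|Pp|PP
P/II-1 aff I-1×I-2: Pp|PP
P/II-2 aff ·: Pp|PP
P/II-3 ? I-1×I-2: pp|Pp
P/II-4 aff ·: Pp
P/III-1 un II-3×II-4: pp
P/III-2 aff II-1×II-2: Pp|PP
⇒ P over [I-1,I-2,II-1,II-2,II-3,II-4,III-1,III-2]: 52 consistent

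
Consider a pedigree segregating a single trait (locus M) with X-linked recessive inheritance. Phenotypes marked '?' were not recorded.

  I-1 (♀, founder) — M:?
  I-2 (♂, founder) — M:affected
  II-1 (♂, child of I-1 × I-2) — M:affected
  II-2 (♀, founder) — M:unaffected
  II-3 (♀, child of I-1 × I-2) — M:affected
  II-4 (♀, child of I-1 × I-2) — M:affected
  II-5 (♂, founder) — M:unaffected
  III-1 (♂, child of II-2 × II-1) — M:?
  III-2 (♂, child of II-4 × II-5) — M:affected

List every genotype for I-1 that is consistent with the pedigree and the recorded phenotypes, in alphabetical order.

M/I-1 ? ·: X^MX^m|X^mX^m
M/I-2 aff ·: X^mY
M/II-1 aff I-1×I-2: X^mY
M/II-2 un ·: X^MX^M|X^MX^m
M/II-3 aff I-1×I-2: X^mX^m
M/II-4 aff I-1×I-2: X^mX^m
M/II-5 un ·: X^MY
M/III-1 ? II-2×II-1: X^MY|X^mY
M/III-2 aff II-4×II-5: X^mY
⇒ M over [I-1,I-2,II-1,II-2,II-3,II-4,II-5,III-1,III-2]: 6 consistent

I-1 ∈ {X^MX^m, X^mX^m}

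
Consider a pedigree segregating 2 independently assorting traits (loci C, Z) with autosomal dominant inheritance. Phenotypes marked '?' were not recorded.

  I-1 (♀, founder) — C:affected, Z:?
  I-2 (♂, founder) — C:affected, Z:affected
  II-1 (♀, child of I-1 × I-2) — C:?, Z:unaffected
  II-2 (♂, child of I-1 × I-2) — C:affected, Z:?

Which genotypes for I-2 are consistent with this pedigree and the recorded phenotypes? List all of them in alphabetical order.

I-2 ∈ {CC Zz, Cc Zz}

C/I-1 aff ·: Cc|CC
C/I-2 aff ·: Cc|CC
C/II-1 ? I-1×I-2: cc|Cc|CC
C/II-2 aff I-1×I-2: Cc|CC
⇒ C over [I-1,I-2,II-1,II-2]: 15 consistent
Z/I-1 ? ·: zz|Zz
Z/I-2 aff ·: Zz
Z/II-1 un I-1×I-2: zz
Z/II-2 ? I-1×I-2: zz|Zz|ZZ
⇒ Z over [I-1,I-2,II-1,II-2]: 5 consistent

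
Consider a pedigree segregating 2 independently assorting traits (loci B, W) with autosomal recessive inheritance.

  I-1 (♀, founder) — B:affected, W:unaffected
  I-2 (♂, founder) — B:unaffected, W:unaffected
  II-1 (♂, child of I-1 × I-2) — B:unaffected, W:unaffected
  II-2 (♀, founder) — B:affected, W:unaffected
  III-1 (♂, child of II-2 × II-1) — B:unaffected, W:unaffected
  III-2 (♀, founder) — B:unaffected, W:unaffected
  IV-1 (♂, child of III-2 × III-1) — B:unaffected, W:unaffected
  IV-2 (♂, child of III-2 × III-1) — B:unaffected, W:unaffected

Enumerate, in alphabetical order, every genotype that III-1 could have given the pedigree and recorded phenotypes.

III-1 ∈ {Bb WW, Bb Ww}

B/I-1 aff ·: bb
B/I-2 un ·: BB|Bb
B/II-1 un I-1×I-2: Bb
B/II-2 aff ·: bb
B/III-1 un II-2×II-1: Bb
B/III-2 un ·: BB|Bb
B/IV-1 un III-2×III-1: BB|Bb
B/IV-2 un III-2×III-1: BB|Bb
⇒ B over [I-1,I-2,II-1,II-2,III-1,III-2,IV-1,IV-2]: 16 consistent
W/I-1 un ·: WW|Ww
W/I-2 un ·: WW|Ww
W/II-1 un I-1×I-2: WW|Ww
W/II-2 un ·: WW|Ww
W/III-1 un II-2×II-1: WW|Ww
W/III-2 un ·: WW|Ww
W/IV-1 un III-2×III-1: WW|Ww
W/IV-2 un III-2×III-1: WW|Ww
⇒ W over [I-1,I-2,II-1,II-2,III-1,III-2,IV-1,IV-2]: 150 consistent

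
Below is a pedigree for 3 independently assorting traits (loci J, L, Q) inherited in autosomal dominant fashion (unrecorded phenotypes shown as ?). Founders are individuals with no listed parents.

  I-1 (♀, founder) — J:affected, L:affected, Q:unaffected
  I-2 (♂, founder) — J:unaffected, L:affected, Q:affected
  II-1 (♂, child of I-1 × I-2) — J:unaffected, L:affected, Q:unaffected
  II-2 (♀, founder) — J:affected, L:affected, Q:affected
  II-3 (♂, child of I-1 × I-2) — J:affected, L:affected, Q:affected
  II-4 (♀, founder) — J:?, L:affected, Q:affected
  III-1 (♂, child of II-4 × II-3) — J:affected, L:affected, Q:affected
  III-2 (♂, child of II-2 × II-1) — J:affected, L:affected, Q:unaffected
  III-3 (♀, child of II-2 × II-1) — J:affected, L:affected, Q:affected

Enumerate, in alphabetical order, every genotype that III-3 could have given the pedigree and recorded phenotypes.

III-3 ∈ {Jj LL Qq, Jj Ll Qq}

J/I-1 aff ·: Jj
J/I-2 un ·: jj
J/II-1 un I-1×I-2: jj
J/II-2 aff ·: Jj|JJ
J/II-3 aff I-1×I-2: Jj
J/II-4 ? ·: jj|Jj|JJ
J/III-1 aff II-4×II-3: Jj|JJ
J/III-2 aff II-2×II-1: Jj
J/III-3 aff II-2×II-1: Jj
⇒ J over [I-1,I-2,II-1,II-2,II-3,II-4,III-1,III-2,III-3]: 10 consistent
L/I-1 aff ·: Ll|LL
L/I-2 aff ·: Ll|LL
L/II-1 aff I-1×I-2: Ll|LL
L/II-2 aff ·: Ll|LL
L/II-3 aff I-1×I-2: Ll|LL
L/II-4 aff ·: Ll|LL
L/III-1 aff II-4×II-3: Ll|LL
L/III-2 aff II-2×II-1: Ll|LL
L/III-3 aff II-2×II-1: Ll|LL
⇒ L over [I-1,I-2,II-1,II-2,II-3,II-4,III-1,III-2,III-3]: 288 consistent
Q/I-1 un ·: qq
Q/I-2 aff ·: Qq
Q/II-1 un I-1×I-2: qq
Q/II-2 aff ·: Qq
Q/II-3 aff I-1×I-2: Qq
Q/II-4 aff ·: Qq|QQ
Q/III-1 aff II-4×II-3: Qq|QQ
Q/III-2 un II-2×II-1: qq
Q/III-3 aff II-2×II-1: Qq
⇒ Q over [I-1,I-2,II-1,II-2,II-3,II-4,III-1,III-2,III-3]: 4 consistent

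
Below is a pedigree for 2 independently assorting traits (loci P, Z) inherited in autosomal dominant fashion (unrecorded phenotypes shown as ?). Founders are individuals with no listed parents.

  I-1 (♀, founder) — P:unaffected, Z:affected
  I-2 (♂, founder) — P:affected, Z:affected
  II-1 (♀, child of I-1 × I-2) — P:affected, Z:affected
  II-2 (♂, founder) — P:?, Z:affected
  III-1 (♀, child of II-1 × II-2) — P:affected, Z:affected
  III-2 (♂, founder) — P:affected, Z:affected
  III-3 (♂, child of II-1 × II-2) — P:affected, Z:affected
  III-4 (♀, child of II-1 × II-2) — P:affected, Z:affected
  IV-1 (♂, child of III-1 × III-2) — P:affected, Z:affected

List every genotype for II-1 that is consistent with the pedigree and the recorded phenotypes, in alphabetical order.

II-1 ∈ {Pp ZZ, Pp Zz}

P/I-1 un ·: pp
P/I-2 aff ·: Pp|PP
P/II-1 aff I-1×I-2: Pp
P/II-2 ? ·: pp|Pp|PP
P/III-1 aff II-1×II-2: Pp|PP
P/III-2 aff ·: Pp|PP
P/III-3 aff II-1×II-2: Pp|PP
P/III-4 aff II-1×II-2: Pp|PP
P/IV-1 aff III-1×III-2: Pp|PP
⇒ P over [I-1,I-2,II-1,II-2,III-1,III-2,III-3,III-4,IV-1]: 120 consistent
Z/I-1 aff ·: Zz|ZZ
Z/I-2 aff ·: Zz|ZZ
Z/II-1 aff I-1×I-2: Zz|ZZ
Z/II-2 aff ·: Zz|ZZ
Z/III-1 aff II-1×II-2: Zz|ZZ
Z/III-2 aff ·: Zz|ZZ
Z/III-3 aff II-1×II-2: Zz|ZZ
Z/III-4 aff II-1×II-2: Zz|ZZ
Z/IV-1 aff III-1×III-2: Zz|ZZ
⇒ Z over [I-1,I-2,II-1,II-2,III-1,III-2,III-3,III-4,IV-1]: 292 consistent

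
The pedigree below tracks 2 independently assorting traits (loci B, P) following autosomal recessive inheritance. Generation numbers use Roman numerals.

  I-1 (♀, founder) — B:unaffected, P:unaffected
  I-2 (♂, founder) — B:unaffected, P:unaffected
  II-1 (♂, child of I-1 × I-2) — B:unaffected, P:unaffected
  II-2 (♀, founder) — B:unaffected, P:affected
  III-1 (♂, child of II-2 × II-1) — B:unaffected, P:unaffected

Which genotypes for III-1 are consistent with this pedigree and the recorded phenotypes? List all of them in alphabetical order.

B/I-1 un ·: BB|Bb
B/I-2 un ·: BB|Bb
B/II-1 un I-1×I-2: BB|Bb
B/II-2 un ·: BB|Bb
B/III-1 un II-2×II-1: BB|Bb
⇒ B over [I-1,I-2,II-1,II-2,III-1]: 24 consistent
P/I-1 un ·: PP|Pp
P/I-2 un ·: PP|Pp
P/II-1 un I-1×I-2: PP|Pp
P/II-2 aff ·: pp
P/III-1 un II-2×II-1: Pp
⇒ P over [I-1,I-2,II-1,II-2,III-1]: 7 consistent

III-1 ∈ {BB Pp, Bb Pp}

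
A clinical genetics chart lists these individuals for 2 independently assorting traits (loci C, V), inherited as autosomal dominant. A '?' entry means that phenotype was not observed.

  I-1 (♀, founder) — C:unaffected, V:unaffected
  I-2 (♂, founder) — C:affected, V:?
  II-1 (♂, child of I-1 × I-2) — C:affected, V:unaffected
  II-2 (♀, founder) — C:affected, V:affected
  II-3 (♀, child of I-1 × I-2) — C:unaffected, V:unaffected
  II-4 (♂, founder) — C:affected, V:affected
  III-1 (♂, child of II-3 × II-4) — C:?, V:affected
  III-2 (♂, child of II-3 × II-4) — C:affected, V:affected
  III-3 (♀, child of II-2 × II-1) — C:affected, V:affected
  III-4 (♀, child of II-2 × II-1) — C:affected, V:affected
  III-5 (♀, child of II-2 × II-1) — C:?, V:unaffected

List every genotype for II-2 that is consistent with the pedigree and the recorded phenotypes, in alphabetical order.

C/I-1 un ·: cc
C/I-2 aff ·: Cc
C/II-1 aff I-1×I-2: Cc
C/II-2 aff ·: Cc|CC
C/II-3 un I-1×I-2: cc
C/II-4 aff ·: Cc|CC
C/III-1 ? II-3×II-4: cc|Cc
C/III-2 aff II-3×II-4: Cc
C/III-3 aff II-2×II-1: Cc|CC
C/III-4 aff II-2×II-1: Cc|CC
C/III-5 ? II-2×II-1: cc|Cc|CC
⇒ C over [I-1,I-2,II-1,II-2,II-3,II-4,III-1,III-2,III-3,III-4,III-5]: 60 consistent
V/I-1 un ·: vv
V/I-2 ? ·: vv|Vv
V/II-1 un I-1×I-2: vv
V/II-2 aff ·: Vv
V/II-3 un I-1×I-2: vv
V/II-4 aff ·: Vv|VV
V/III-1 aff II-3×II-4: Vv
V/III-2 aff II-3×II-4: Vv
V/III-3 aff II-2×II-1: Vv
V/III-4 aff II-2×II-1: Vv
V/III-5 un II-2×II-1: vv
⇒ V over [I-1,I-2,II-1,II-2,II-3,II-4,III-1,III-2,III-3,III-4,III-5]: 4 consistent

II-2 ∈ {CC Vv, Cc Vv}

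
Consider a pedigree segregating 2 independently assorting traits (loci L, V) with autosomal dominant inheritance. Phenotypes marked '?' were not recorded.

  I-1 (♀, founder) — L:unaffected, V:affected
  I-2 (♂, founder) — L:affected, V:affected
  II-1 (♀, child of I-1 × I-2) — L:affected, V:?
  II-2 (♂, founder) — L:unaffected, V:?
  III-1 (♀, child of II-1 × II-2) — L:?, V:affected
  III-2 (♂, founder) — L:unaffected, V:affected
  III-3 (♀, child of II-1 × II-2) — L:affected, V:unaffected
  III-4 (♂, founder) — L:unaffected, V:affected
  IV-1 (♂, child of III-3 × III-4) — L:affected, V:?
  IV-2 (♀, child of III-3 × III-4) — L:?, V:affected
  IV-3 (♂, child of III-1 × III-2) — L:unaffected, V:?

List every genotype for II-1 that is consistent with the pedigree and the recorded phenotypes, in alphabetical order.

L/I-1 un ·: ll
L/I-2 aff ·: Ll|LL
L/II-1 aff I-1×I-2: Ll
L/II-2 un ·: ll
L/III-1 ? II-1×II-2: ll|Ll
L/III-2 un ·: ll
L/III-3 aff II-1×II-2: Ll
L/III-4 un ·: ll
L/IV-1 aff III-3×III-4: Ll
L/IV-2 ? III-3×III-4: ll|Ll
L/IV-3 un III-1×III-2: ll
⇒ L over [I-1,I-2,II-1,II-2,III-1,III-2,III-3,III-4,IV-1,IV-2,IV-3]: 8 consistent
V/I-1 aff ·: Vv|VV
V/I-2 aff ·: Vv|VV
V/II-1 ? I-1×I-2: vv|Vv
V/II-2 ? ·: vv|Vv
V/III-1 aff II-1×II-2: Vv|VV
V/III-2 aff ·: Vv|VV
V/III-3 un II-1×II-2: vv
V/III-4 aff ·: Vv|VV
V/IV-1 ? III-3×III-4: vv|Vv
V/IV-2 aff III-3×III-4: Vv
V/IV-3 ? III-1×III-2: vv|Vv|VV
⇒ V over [I-1,I-2,II-1,II-2,III-1,III-2,III-3,III-4,IV-1,IV-2,IV-3]: 132 consistent

II-1 ∈ {Ll Vv, Ll vv}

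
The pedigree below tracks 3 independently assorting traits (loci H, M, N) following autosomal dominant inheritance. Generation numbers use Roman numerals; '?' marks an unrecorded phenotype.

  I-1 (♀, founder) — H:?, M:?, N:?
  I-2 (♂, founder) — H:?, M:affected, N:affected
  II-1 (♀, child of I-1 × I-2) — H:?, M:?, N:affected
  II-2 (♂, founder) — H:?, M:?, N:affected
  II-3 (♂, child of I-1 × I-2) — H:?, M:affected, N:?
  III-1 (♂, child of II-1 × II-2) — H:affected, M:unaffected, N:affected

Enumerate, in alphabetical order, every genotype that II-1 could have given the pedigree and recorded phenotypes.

II-1 ∈ {HH Mm NN, HH Mm Nn, HH mm NN, HH mm Nn, Hh Mm NN, Hh Mm Nn, Hh mm NN, Hh mm Nn, hh Mm NN, hh Mm Nn, hh mm NN, hh mm Nn}

H/I-1 ? ·: hh|Hh|HH
H/I-2 ? ·: hh|Hh|HH
H/II-1 ? I-1×I-2: hh|Hh|HH
H/II-2 ? ·: hh|Hh|HH
H/II-3 ? I-1×I-2: hh|Hh|HH
H/III-1 aff II-1×II-2: Hh|HH
⇒ H over [I-1,I-2,II-1,II-2,II-3,III-1]: 113 consistent
M/I-1 ? ·: mm|Mm|MM
M/I-2 aff ·: Mm|MM
M/II-1 ? I-1×I-2: mm|Mm
M/II-2 ? ·: mm|Mm
M/II-3 aff I-1×I-2: Mm|MM
M/III-1 un II-1×II-2: mm
⇒ M over [I-1,I-2,II-1,II-2,II-3,III-1]: 22 consistent
N/I-1 ? ·: nn|Nn|NN
N/I-2 aff ·: Nn|NN
N/II-1 aff I-1×I-2: Nn|NN
N/II-2 aff ·: Nn|NN
N/II-3 ? I-1×I-2: nn|Nn|NN
N/III-1 aff II-1×II-2: Nn|NN
⇒ N over [I-1,I-2,II-1,II-2,II-3,III-1]: 64 consistent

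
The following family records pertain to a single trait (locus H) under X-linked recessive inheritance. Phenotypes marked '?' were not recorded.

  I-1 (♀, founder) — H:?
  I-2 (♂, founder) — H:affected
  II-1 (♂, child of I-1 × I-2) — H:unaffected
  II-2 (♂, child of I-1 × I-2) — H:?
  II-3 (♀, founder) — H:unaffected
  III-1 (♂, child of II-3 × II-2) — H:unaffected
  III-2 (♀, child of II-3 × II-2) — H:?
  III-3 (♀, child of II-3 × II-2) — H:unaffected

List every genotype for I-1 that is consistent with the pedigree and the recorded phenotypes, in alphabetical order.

H/I-1 ? ·: X^HX^H|X^HX^h
H/I-2 aff ·: X^hY
H/II-1 un I-1×I-2: X^HY
H/II-2 ? I-1×I-2: X^HY|X^hY
H/II-3 un ·: X^HX^H|X^HX^h
H/III-1 un II-3×II-2: X^HY
H/III-2 ? II-3×II-2: X^HX^H|X^HX^h|X^hX^h
H/III-3 un II-3×II-2: X^HX^H|X^HX^h
⇒ H over [I-1,I-2,II-1,II-2,II-3,III-1,III-2,III-3]: 13 consistent

I-1 ∈ {X^HX^H, X^HX^h}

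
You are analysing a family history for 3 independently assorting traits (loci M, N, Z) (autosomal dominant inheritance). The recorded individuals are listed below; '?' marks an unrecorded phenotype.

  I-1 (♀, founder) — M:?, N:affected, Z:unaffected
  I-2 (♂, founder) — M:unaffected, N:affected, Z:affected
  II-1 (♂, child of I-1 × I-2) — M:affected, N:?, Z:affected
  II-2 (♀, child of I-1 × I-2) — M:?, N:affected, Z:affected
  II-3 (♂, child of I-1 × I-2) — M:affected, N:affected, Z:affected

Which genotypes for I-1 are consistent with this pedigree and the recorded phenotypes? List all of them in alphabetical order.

I-1 ∈ {MM NN zz, MM Nn zz, Mm NN zz, Mm Nn zz}

M/I-1 ? ·: Mm|MM
M/I-2 un ·: mm
M/II-1 aff I-1×I-2: Mm
M/II-2 ? I-1×I-2: mm|Mm
M/II-3 aff I-1×I-2: Mm
⇒ M over [I-1,I-2,II-1,II-2,II-3]: 3 consistent
N/I-1 aff ·: Nn|NN
N/I-2 aff ·: Nn|NN
N/II-1 ? I-1×I-2: nn|Nn|NN
N/II-2 aff I-1×I-2: Nn|NN
N/II-3 aff I-1×I-2: Nn|NN
⇒ N over [I-1,I-2,II-1,II-2,II-3]: 29 consistent
Z/I-1 un ·: zz
Z/I-2 aff ·: Zz|ZZ
Z/II-1 aff I-1×I-2: Zz
Z/II-2 aff I-1×I-2: Zz
Z/II-3 aff I-1×I-2: Zz
⇒ Z over [I-1,I-2,II-1,II-2,II-3]: 2 consistent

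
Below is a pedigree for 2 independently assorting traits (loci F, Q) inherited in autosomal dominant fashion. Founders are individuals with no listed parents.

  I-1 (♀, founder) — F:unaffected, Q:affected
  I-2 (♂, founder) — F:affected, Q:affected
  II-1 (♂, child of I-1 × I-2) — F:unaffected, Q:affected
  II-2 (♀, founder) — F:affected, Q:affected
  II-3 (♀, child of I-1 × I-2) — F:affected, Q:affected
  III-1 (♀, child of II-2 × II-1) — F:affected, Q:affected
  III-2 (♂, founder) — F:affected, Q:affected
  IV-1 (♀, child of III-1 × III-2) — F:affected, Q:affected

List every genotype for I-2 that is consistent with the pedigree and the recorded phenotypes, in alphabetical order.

F/I-1 un ·: ff
F/I-2 aff ·: Ff
F/II-1 un I-1×I-2: ff
F/II-2 aff ·: Ff|FF
F/II-3 aff I-1×I-2: Ff
F/III-1 aff II-2×II-1: Ff
F/III-2 aff ·: Ff|FF
F/IV-1 aff III-1×III-2: Ff|FF
⇒ F over [I-1,I-2,II-1,II-2,II-3,III-1,III-2,IV-1]: 8 consistent
Q/I-1 aff ·: Qq|QQ
Q/I-2 aff ·: Qq|QQ
Q/II-1 aff I-1×I-2: Qq|QQ
Q/II-2 aff ·: Qq|QQ
Q/II-3 aff I-1×I-2: Qq|QQ
Q/III-1 aff II-2×II-1: Qq|QQ
Q/III-2 aff ·: Qq|QQ
Q/IV-1 aff III-1×III-2: Qq|QQ
⇒ Q over [I-1,I-2,II-1,II-2,II-3,III-1,III-2,IV-1]: 154 consistent

I-2 ∈ {Ff QQ, Ff Qq}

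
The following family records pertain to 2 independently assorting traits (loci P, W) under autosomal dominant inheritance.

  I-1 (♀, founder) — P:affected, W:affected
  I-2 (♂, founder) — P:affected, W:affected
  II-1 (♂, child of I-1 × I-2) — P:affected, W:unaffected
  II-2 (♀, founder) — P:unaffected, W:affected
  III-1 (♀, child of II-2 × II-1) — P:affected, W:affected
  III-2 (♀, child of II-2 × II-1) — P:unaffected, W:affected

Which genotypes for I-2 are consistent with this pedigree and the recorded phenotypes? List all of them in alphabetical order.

P/I-1 aff ·: Pp|PP
P/I-2 aff ·: Pp|PP
P/II-1 aff I-1×I-2: Pp
P/II-2 un ·: pp
P/III-1 aff II-2×II-1: Pp
P/III-2 un II-2×II-1: pp
⇒ P over [I-1,I-2,II-1,II-2,III-1,III-2]: 3 consistent
W/I-1 aff ·: Ww
W/I-2 aff ·: Ww
W/II-1 un I-1×I-2: ww
W/II-2 aff ·: Ww|WW
W/III-1 aff II-2×II-1: Ww
W/III-2 aff II-2×II-1: Ww
⇒ W over [I-1,I-2,II-1,II-2,III-1,III-2]: 2 consistent

I-2 ∈ {PP Ww, Pp Ww}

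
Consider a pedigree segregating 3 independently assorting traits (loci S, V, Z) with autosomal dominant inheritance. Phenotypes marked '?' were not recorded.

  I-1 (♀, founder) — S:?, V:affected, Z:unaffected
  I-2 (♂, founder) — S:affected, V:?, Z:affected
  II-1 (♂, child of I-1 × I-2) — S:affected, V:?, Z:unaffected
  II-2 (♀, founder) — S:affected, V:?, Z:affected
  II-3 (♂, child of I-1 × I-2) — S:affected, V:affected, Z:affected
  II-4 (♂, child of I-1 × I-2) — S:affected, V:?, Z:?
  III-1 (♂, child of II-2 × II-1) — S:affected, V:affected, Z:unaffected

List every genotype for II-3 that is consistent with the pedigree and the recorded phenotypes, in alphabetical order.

S/I-1 ? ·: ss|Ss|SS
S/I-2 aff ·: Ss|SS
S/II-1 aff I-1×I-2: Ss|SS
S/II-2 aff ·: Ss|SS
S/II-3 aff I-1×I-2: Ss|SS
S/II-4 aff I-1×I-2: Ss|SS
S/III-1 aff II-2×II-1: Ss|SS
⇒ S over [I-1,I-2,II-1,II-2,II-3,II-4,III-1]: 95 consistent
V/I-1 aff ·: Vv|VV
V/I-2 ? ·: vv|Vv|VV
V/II-1 ? I-1×I-2: vv|Vv|VV
V/II-2 ? ·: vv|Vv|VV
V/II-3 aff I-1×I-2: Vv|VV
V/II-4 ? I-1×I-2: vv|Vv|VV
V/III-1 aff II-2×II-1: Vv|VV
⇒ V over [I-1,I-2,II-1,II-2,II-3,II-4,III-1]: 161 consistent
Z/I-1 un ·: zz
Z/I-2 aff ·: Zz
Z/II-1 un I-1×I-2: zz
Z/II-2 aff ·: Zz
Z/II-3 aff I-1×I-2: Zz
Z/II-4 ? I-1×I-2: zz|Zz
Z/III-1 un II-2×II-1: zz
⇒ Z over [I-1,I-2,II-1,II-2,II-3,II-4,III-1]: 2 consistent

II-3 ∈ {SS VV Zz, SS Vv Zz, Ss VV Zz, Ss Vv Zz}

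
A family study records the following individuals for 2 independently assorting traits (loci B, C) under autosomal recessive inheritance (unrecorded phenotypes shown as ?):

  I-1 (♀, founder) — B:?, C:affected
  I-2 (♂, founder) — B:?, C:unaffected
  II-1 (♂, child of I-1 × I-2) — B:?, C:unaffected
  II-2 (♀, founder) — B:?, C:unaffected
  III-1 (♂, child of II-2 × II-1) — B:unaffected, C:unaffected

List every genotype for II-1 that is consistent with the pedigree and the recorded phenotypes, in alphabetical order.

II-1 ∈ {BB Cc, Bb Cc, bb Cc}

B/I-1 ? ·: BB|Bb|bb
B/I-2 ? ·: BB|Bb|bb
B/II-1 ? I-1×I-2: BB|Bb|bb
B/II-2 ? ·: BB|Bb|bb
B/III-1 un II-2×II-1: BB|Bb
⇒ B over [I-1,I-2,II-1,II-2,III-1]: 59 consistent
C/I-1 aff ·: cc
C/I-2 un ·: CC|Cc
C/II-1 un I-1×I-2: Cc
C/II-2 un ·: CC|Cc
C/III-1 un II-2×II-1: CC|Cc
⇒ C over [I-1,I-2,II-1,II-2,III-1]: 8 consistent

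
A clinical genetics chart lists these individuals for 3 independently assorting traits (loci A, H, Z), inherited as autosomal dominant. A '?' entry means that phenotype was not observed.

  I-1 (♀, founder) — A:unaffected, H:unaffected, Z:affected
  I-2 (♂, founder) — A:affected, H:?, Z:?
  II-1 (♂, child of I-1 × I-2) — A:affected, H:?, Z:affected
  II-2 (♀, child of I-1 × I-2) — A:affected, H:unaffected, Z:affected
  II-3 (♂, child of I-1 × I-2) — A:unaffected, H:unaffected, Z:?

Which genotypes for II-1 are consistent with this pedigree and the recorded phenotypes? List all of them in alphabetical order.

A/I-1 un ·: aa
A/I-2 aff ·: Aa
A/II-1 aff I-1×I-2: Aa
A/II-2 aff I-1×I-2: Aa
A/II-3 un I-1×I-2: aa
⇒ A over [I-1,I-2,II-1,II-2,II-3]: 1 consistent
H/I-1 un ·: hh
H/I-2 ? ·: hh|Hh
H/II-1 ? I-1×I-2: hh|Hh
H/II-2 un I-1×I-2: hh
H/II-3 un I-1×I-2: hh
⇒ H over [I-1,I-2,II-1,II-2,II-3]: 3 consistent
Z/I-1 aff ·: Zz|ZZ
Z/I-2 ? ·: zz|Zz|ZZ
Z/II-1 aff I-1×I-2: Zz|ZZ
Z/II-2 aff I-1×I-2: Zz|ZZ
Z/II-3 ? I-1×I-2: zz|Zz|ZZ
⇒ Z over [I-1,I-2,II-1,II-2,II-3]: 32 consistent

II-1 ∈ {Aa Hh ZZ, Aa Hh Zz, Aa hh ZZ, Aa hh Zz}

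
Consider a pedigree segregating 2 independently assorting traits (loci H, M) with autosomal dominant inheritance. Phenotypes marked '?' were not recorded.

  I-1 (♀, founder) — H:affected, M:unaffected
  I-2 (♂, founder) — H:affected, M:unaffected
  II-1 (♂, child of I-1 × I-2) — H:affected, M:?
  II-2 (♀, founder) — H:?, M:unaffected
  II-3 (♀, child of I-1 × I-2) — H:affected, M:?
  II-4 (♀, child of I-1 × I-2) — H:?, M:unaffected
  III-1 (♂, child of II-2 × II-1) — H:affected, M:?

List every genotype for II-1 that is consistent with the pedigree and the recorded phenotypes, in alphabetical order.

H/I-1 aff ·: Hh|HH
H/I-2 aff ·: Hh|HH
H/II-1 aff I-1×I-2: Hh|HH
H/II-2 ? ·: hh|Hh|HH
H/II-3 aff I-1×I-2: Hh|HH
H/II-4 ? I-1×I-2: hh|Hh|HH
H/III-1 aff II-2×II-1: Hh|HH
⇒ H over [I-1,I-2,II-1,II-2,II-3,II-4,III-1]: 130 consistent
M/I-1 un ·: mm
M/I-2 un ·: mm
M/II-1 ? I-1×I-2: mm
M/II-2 un ·: mm
M/II-3 ? I-1×I-2: mm
M/II-4 un I-1×I-2: mm
M/III-1 ? II-2×II-1: mm
⇒ M over [I-1,I-2,II-1,II-2,II-3,II-4,III-1]: 1 consistent

II-1 ∈ {HH mm, Hh mm}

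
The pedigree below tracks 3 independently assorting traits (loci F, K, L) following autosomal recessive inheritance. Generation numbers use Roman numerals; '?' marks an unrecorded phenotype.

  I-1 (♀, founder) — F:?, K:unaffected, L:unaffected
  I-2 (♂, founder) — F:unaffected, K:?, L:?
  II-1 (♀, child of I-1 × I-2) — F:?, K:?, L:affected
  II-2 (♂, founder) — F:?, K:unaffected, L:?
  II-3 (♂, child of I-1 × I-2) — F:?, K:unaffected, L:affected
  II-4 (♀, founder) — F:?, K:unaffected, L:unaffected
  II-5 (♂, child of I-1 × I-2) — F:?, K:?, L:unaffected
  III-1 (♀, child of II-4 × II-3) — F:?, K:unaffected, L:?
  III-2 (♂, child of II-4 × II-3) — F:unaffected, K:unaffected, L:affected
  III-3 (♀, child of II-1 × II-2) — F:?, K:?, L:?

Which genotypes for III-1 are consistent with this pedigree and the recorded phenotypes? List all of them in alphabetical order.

III-1 ∈ {FF KK Ll, FF KK ll, FF Kk Ll, FF Kk ll, Ff KK Ll, Ff KK ll, Ff Kk Ll, Ff Kk ll, ff KK Ll, ff KK ll, ff Kk Ll, ff Kk ll}

F/I-1 ? ·: FF|Ff|ff
F/I-2 un ·: FF|Ff
F/II-1 ? I-1×I-2: FF|Ff|ff
F/II-2 ? ·: FF|Ff|ff
F/II-3 ? I-1×I-2: FF|Ff|ff
F/II-4 ? ·: FF|Ff|ff
F/II-5 ? I-1×I-2: FF|Ff|ff
F/III-1 ? II-4×II-3: FF|Ff|ff
F/III-2 un II-4×II-3: FF|Ff
F/III-3 ? II-1×II-2: FF|Ff|ff
⇒ F over [I-1,I-2,II-1,II-2,II-3,II-4,II-5,III-1,III-2,III-3]: 2175 consistent
K/I-1 un ·: KK|Kk
K/I-2 ? ·: KK|Kk|kk
K/II-1 ? I-1×I-2: KK|Kk|kk
K/II-2 un ·: KK|Kk
K/II-3 un I-1×I-2: KK|Kk
K/II-4 un ·: KK|Kk
K/II-5 ? I-1×I-2: KK|Kk|kk
K/III-1 un II-4×II-3: KK|Kk
K/III-2 un II-4×II-3: KK|Kk
K/III-3 ? II-1×II-2: KK|Kk|kk
⇒ K over [I-1,I-2,II-1,II-2,II-3,II-4,II-5,III-1,III-2,III-3]: 1028 consistent
L/I-1 un ·: Ll
L/I-2 ? ·: Ll|ll
L/II-1 aff I-1×I-2: ll
L/II-2 ? ·: LL|Ll|ll
L/II-3 aff I-1×I-2: ll
L/II-4 un ·: Ll
L/II-5 un I-1×I-2: LL|Ll
L/III-1 ? II-4×II-3: Ll|ll
L/III-2 aff II-4×II-3: ll
L/III-3 ? II-1×II-2: Ll|ll
⇒ L over [I-1,I-2,II-1,II-2,II-3,II-4,II-5,III-1,III-2,III-3]: 24 consistent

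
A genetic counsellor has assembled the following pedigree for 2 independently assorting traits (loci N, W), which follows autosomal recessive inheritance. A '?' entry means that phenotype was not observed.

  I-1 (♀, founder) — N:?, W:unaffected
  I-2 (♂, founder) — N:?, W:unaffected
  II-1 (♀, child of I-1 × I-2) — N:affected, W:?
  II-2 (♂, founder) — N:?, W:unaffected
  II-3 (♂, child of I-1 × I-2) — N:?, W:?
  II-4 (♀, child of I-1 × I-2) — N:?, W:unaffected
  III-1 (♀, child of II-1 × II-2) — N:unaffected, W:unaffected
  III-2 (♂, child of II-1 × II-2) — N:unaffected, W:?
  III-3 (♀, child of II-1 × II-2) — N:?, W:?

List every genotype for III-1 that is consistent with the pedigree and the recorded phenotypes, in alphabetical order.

N/I-1 ? ·: Nn|nn
N/I-2 ? ·: Nn|nn
N/II-1 aff I-1×I-2: nn
N/II-2 ? ·: NN|Nn
N/II-3 ? I-1×I-2: NN|Nn|nn
N/II-4 ? I-1×I-2: NN|Nn|nn
N/III-1 un II-1×II-2: Nn
N/III-2 un II-1×II-2: Nn
N/III-3 ? II-1×II-2: Nn|nn
⇒ N over [I-1,I-2,II-1,II-2,II-3,II-4,III-1,III-2,III-3]: 54 consistent
W/I-1 un ·: WW|Ww
W/I-2 un ·: WW|Ww
W/II-1 ? I-1×I-2: WW|Ww|ww
W/II-2 un ·: WW|Ww
W/II-3 ? I-1×I-2: WW|Ww|ww
W/II-4 un I-1×I-2: WW|Ww
W/III-1 un II-1×II-2: WW|Ww
W/III-2 ? II-1×II-2: WW|Ww|ww
W/III-3 ? II-1×II-2: WW|Ww|ww
⇒ W over [I-1,I-2,II-1,II-2,II-3,II-4,III-1,III-2,III-3]: 529 consistent

III-1 ∈ {Nn WW, Nn Ww}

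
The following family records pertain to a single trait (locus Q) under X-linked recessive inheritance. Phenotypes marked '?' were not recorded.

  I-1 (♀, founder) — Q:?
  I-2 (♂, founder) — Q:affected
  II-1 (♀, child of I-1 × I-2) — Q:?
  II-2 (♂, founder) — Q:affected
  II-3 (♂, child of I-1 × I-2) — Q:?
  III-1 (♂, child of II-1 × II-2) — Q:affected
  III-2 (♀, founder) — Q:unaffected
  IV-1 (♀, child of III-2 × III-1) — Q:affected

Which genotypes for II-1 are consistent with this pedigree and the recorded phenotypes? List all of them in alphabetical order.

II-1 ∈ {X^QX^q, X^qX^q}

Q/I-1 ? ·: X^QX^Q|X^QX^q|X^qX^q
Q/I-2 aff ·: X^qY
Q/II-1 ? I-1×I-2: X^QX^q|X^qX^q
Q/II-2 aff ·: X^qY
Q/II-3 ? I-1×I-2: X^QY|X^qY
Q/III-1 aff II-1×II-2: X^qY
Q/III-2 un ·: X^QX^q
Q/IV-1 aff III-2×III-1: X^qX^q
⇒ Q over [I-1,I-2,II-1,II-2,II-3,III-1,III-2,IV-1]: 6 consistent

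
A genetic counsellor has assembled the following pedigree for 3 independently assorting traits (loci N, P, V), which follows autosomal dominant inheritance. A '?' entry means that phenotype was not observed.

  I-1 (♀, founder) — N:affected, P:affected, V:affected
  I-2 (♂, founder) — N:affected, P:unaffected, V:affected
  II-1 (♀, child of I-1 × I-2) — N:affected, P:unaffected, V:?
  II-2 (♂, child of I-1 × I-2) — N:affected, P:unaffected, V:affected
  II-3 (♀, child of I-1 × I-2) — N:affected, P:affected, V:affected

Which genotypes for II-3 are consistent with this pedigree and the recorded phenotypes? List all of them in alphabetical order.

II-3 ∈ {NN Pp VV, NN Pp Vv, Nn Pp VV, Nn Pp Vv}

N/I-1 aff ·: Nn|NN
N/I-2 aff ·: Nn|NN
N/II-1 aff I-1×I-2: Nn|NN
N/II-2 aff I-1×I-2: Nn|NN
N/II-3 aff I-1×I-2: Nn|NN
⇒ N over [I-1,I-2,II-1,II-2,II-3]: 25 consistent
P/I-1 aff ·: Pp
P/I-2 un ·: pp
P/II-1 un I-1×I-2: pp
P/II-2 un I-1×I-2: pp
P/II-3 aff I-1×I-2: Pp
⇒ P over [I-1,I-2,II-1,II-2,II-3]: 1 consistent
V/I-1 aff ·: Vv|VV
V/I-2 aff ·: Vv|VV
V/II-1 ? I-1×I-2: vv|Vv|VV
V/II-2 aff I-1×I-2: Vv|VV
V/II-3 aff I-1×I-2: Vv|VV
⇒ V over [I-1,I-2,II-1,II-2,II-3]: 29 consistent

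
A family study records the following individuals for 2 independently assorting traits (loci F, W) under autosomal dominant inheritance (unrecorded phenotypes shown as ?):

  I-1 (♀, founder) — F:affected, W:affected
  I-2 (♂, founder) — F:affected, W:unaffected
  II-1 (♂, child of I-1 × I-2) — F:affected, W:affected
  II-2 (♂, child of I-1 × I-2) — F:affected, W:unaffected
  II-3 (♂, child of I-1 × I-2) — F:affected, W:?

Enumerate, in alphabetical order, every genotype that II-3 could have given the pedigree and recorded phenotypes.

F/I-1 aff ·: Ff|FF
F/I-2 aff ·: Ff|FF
F/II-1 aff I-1×I-2: Ff|FF
F/II-2 aff I-1×I-2: Ff|FF
F/II-3 aff I-1×I-2: Ff|FF
⇒ F over [I-1,I-2,II-1,II-2,II-3]: 25 consistent
W/I-1 aff ·: Ww
W/I-2 un ·: ww
W/II-1 aff I-1×I-2: Ww
W/II-2 un I-1×I-2: ww
W/II-3 ? I-1×I-2: ww|Ww
⇒ W over [I-1,I-2,II-1,II-2,II-3]: 2 consistent

II-3 ∈ {FF Ww, FF ww, Ff Ww, Ff ww}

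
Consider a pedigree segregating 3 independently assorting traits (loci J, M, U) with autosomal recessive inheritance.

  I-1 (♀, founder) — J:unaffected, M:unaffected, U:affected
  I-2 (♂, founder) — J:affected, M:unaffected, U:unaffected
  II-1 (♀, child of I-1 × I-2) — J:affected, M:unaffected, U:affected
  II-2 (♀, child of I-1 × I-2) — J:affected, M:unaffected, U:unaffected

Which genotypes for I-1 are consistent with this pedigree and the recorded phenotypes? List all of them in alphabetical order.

I-1 ∈ {Jj MM uu, Jj Mm uu}

J/I-1 un ·: Jj
J/I-2 aff ·: jj
J/II-1 aff I-1×I-2: jj
J/II-2 aff I-1×I-2: jj
⇒ J over [I-1,I-2,II-1,II-2]: 1 consistent
M/I-1 un ·: MM|Mm
M/I-2 un ·: MM|Mm
M/II-1 un I-1×I-2: MM|Mm
M/II-2 un I-1×I-2: MM|Mm
⇒ M over [I-1,I-2,II-1,II-2]: 13 consistent
U/I-1 aff ·: uu
U/I-2 un ·: Uu
U/II-1 aff I-1×I-2: uu
U/II-2 un I-1×I-2: Uu
⇒ U over [I-1,I-2,II-1,II-2]: 1 consistent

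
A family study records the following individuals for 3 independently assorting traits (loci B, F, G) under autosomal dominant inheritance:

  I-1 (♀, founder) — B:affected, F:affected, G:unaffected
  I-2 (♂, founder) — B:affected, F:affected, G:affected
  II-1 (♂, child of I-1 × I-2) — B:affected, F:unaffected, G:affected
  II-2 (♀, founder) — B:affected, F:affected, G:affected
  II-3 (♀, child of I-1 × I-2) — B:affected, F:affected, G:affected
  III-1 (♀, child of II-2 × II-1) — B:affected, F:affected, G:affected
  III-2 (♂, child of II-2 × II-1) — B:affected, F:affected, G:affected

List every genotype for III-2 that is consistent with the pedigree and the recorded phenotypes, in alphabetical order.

B/I-1 aff ·: Bb|BB
B/I-2 aff ·: Bb|BB
B/II-1 aff I-1×I-2: Bb|BB
B/II-2 aff ·: Bb|BB
B/II-3 aff I-1×I-2: Bb|BB
B/III-1 aff II-2×II-1: Bb|BB
B/III-2 aff II-2×II-1: Bb|BB
⇒ B over [I-1,I-2,II-1,II-2,II-3,III-1,III-2]: 83 consistent
F/I-1 aff ·: Ff
F/I-2 aff ·: Ff
F/II-1 un I-1×I-2: ff
F/II-2 aff ·: Ff|FF
F/II-3 aff I-1×I-2: Ff|FF
F/III-1 aff II-2×II-1: Ff
F/III-2 aff II-2×II-1: Ff
⇒ F over [I-1,I-2,II-1,II-2,II-3,III-1,III-2]: 4 consistent
G/I-1 un ·: gg
G/I-2 aff ·: Gg|GG
G/II-1 aff I-1×I-2: Gg
G/II-2 aff ·: Gg|GG
G/II-3 aff I-1×I-2: Gg
G/III-1 aff II-2×II-1: Gg|GG
G/III-2 aff II-2×II-1: Gg|GG
⇒ G over [I-1,I-2,II-1,II-2,II-3,III-1,III-2]: 16 consistent

III-2 ∈ {BB Ff GG, BB Ff Gg, Bb Ff GG, Bb Ff Gg}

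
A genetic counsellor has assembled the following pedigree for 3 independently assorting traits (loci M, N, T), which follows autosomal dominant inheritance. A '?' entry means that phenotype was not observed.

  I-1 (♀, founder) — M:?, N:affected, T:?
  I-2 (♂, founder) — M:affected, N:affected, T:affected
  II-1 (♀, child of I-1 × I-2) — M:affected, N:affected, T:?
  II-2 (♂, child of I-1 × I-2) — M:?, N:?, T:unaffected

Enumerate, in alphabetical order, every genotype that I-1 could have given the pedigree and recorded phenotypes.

M/I-1 ? ·: mm|Mm|MM
M/I-2 aff ·: Mm|MM
M/II-1 aff I-1×I-2: Mm|MM
M/II-2 ? I-1×I-2: mm|Mm|MM
⇒ M over [I-1,I-2,II-1,II-2]: 18 consistent
N/I-1 aff ·: Nn|NN
N/I-2 aff ·: Nn|NN
N/II-1 aff I-1×I-2: Nn|NN
N/II-2 ? I-1×I-2: nn|Nn|NN
⇒ N over [I-1,I-2,II-1,II-2]: 15 consistent
T/I-1 ? ·: tt|Tt
T/I-2 aff ·: Tt
T/II-1 ? I-1×I-2: tt|Tt|TT
T/II-2 un I-1×I-2: tt
⇒ T over [I-1,I-2,II-1,II-2]: 5 consistent

I-1 ∈ {MM NN Tt, MM NN tt, MM Nn Tt, MM Nn tt, Mm NN Tt, Mm NN tt, Mm Nn Tt, Mm Nn tt, mm NN Tt, mm NN tt, mm Nn Tt, mm Nn tt}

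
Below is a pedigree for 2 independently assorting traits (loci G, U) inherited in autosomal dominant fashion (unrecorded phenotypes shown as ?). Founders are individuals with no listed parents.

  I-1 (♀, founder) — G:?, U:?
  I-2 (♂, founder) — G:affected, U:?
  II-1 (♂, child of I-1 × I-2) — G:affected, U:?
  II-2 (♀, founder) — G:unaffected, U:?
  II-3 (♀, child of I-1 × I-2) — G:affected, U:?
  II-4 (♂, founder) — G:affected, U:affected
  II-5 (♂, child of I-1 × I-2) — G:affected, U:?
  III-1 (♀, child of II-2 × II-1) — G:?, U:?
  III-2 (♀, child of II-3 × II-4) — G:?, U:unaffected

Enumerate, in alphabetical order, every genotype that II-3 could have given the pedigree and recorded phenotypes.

G/I-1 ? ·: gg|Gg|GG
G/I-2 aff ·: Gg|GG
G/II-1 aff I-1×I-2: Gg|GG
G/II-2 un ·: gg
G/II-3 aff I-1×I-2: Gg|GG
G/II-4 aff ·: Gg|GG
G/II-5 aff I-1×I-2: Gg|GG
G/III-1 ? II-2×II-1: gg|Gg
G/III-2 ? II-3×II-4: gg|Gg|GG
⇒ G over [I-1,I-2,II-1,II-2,II-3,II-4,II-5,III-1,III-2]: 167 consistent
U/I-1 ? ·: uu|Uu|UU
U/I-2 ? ·: uu|Uu|UU
U/II-1 ? I-1×I-2: uu|Uu|UU
U/II-2 ? ·: uu|Uu|UU
U/II-3 ? I-1×I-2: uu|Uu
U/II-4 aff ·: Uu
U/II-5 ? I-1×I-2: uu|Uu|UU
U/III-1 ? II-2×II-1: uu|Uu|UU
U/III-2 un II-3×II-4: uu
⇒ U over [I-1,I-2,II-1,II-2,II-3,II-4,II-5,III-1,III-2]: 240 consistent

II-3 ∈ {GG Uu, GG uu, Gg Uu, Gg uu}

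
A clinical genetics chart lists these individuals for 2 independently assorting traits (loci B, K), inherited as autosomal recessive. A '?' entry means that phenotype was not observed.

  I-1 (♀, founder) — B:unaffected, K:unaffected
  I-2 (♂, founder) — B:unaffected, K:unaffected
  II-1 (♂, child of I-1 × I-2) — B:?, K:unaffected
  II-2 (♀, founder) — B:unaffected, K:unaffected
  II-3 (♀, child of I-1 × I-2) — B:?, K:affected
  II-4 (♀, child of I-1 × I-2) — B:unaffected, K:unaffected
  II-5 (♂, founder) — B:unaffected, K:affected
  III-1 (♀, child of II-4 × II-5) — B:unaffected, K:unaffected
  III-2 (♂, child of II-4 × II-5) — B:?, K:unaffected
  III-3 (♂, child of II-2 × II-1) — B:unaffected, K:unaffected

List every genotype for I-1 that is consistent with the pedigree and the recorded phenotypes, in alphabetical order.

B/I-1 un ·: BB|Bb
B/I-2 un ·: BB|Bb
B/II-1 ? I-1×I-2: BB|Bb|bb
B/II-2 un ·: BB|Bb
B/II-3 ? I-1×I-2: BB|Bb|bb
B/II-4 un I-1×I-2: BB|Bb
B/II-5 un ·: BB|Bb
B/III-1 un II-4×II-5: BB|Bb
B/III-2 ? II-4×II-5: BB|Bb|bb
B/III-3 un II-2×II-1: BB|Bb
⇒ B over [I-1,I-2,II-1,II-2,II-3,II-4,II-5,III-1,III-2,III-3]: 840 consistent
K/I-1 un ·: Kk
K/I-2 un ·: Kk
K/II-1 un I-1×I-2: KK|Kk
K/II-2 un ·: KK|Kk
K/II-3 aff I-1×I-2: kk
K/II-4 un I-1×I-2: KK|Kk
K/II-5 aff ·: kk
K/III-1 un II-4×II-5: Kk
K/III-2 un II-4×II-5: Kk
K/III-3 un II-2×II-1: KK|Kk
⇒ K over [I-1,I-2,II-1,II-2,II-3,II-4,II-5,III-1,III-2,III-3]: 14 consistent

I-1 ∈ {BB Kk, Bb Kk}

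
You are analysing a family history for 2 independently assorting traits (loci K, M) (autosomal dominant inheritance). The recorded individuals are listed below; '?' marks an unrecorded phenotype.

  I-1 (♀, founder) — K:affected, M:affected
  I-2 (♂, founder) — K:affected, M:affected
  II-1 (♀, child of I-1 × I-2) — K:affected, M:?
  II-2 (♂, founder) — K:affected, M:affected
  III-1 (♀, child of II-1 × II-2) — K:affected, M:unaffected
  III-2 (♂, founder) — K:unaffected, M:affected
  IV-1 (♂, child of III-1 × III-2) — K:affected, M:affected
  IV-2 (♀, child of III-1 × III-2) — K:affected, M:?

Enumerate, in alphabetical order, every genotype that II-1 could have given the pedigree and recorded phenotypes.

K/I-1 aff ·: Kk|KK
K/I-2 aff ·: Kk|KK
K/II-1 aff I-1×I-2: Kk|KK
K/II-2 aff ·: Kk|KK
K/III-1 aff II-1×II-2: Kk|KK
K/III-2 un ·: kk
K/IV-1 aff III-1×III-2: Kk
K/IV-2 aff III-1×III-2: Kk
⇒ K over [I-1,I-2,II-1,II-2,III-1,III-2,IV-1,IV-2]: 24 consistent
M/I-1 aff ·: Mm|MM
M/I-2 aff ·: Mm|MM
M/II-1 ? I-1×I-2: mm|Mm
M/II-2 aff ·: Mm
M/III-1 un II-1×II-2: mm
M/III-2 aff ·: Mm|MM
M/IV-1 aff III-1×III-2: Mm
M/IV-2 ? III-1×III-2: mm|Mm
⇒ M over [I-1,I-2,II-1,II-2,III-1,III-2,IV-1,IV-2]: 12 consistent

II-1 ∈ {KK Mm, KK mm, Kk Mm, Kk mm}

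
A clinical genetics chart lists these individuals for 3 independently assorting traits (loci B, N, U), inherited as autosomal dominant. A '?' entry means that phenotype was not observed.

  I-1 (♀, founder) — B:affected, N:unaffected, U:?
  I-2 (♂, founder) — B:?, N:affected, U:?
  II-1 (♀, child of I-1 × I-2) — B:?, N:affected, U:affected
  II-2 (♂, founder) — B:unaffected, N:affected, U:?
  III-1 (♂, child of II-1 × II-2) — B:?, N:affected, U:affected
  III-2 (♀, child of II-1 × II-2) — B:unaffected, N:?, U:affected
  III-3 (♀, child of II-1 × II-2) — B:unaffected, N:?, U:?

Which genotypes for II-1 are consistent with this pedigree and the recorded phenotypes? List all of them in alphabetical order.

B/I-1 aff ·: Bb|BB
B/I-2 ? ·: bb|Bb|BB
B/II-1 ? I-1×I-2: bb|Bb
B/II-2 un ·: bb
B/III-1 ? II-1×II-2: bb|Bb
B/III-2 un II-1×II-2: bb
B/III-3 un II-1×II-2: bb
⇒ B over [I-1,I-2,II-1,II-2,III-1,III-2,III-3]: 12 consistent
N/I-1 un ·: nn
N/I-2 aff ·: Nn|NN
N/II-1 aff I-1×I-2: Nn
N/II-2 aff ·: Nn|NN
N/III-1 aff II-1×II-2: Nn|NN
N/III-2 ? II-1×II-2: nn|Nn|NN
N/III-3 ? II-1×II-2: nn|Nn|NN
⇒ N over [I-1,I-2,II-1,II-2,III-1,III-2,III-3]: 52 consistent
U/I-1 ? ·: uu|Uu|UU
U/I-2 ? ·: uu|Uu|UU
U/II-1 aff I-1×I-2: Uu|UU
U/II-2 ? ·: uu|Uu|UU
U/III-1 aff II-1×II-2: Uu|UU
U/III-2 aff II-1×II-2: Uu|UU
U/III-3 ? II-1×II-2: uu|Uu|UU
⇒ U over [I-1,I-2,II-1,II-2,III-1,III-2,III-3]: 194 consistent

II-1 ∈ {Bb Nn UU, Bb Nn Uu, bb Nn UU, bb Nn Uu}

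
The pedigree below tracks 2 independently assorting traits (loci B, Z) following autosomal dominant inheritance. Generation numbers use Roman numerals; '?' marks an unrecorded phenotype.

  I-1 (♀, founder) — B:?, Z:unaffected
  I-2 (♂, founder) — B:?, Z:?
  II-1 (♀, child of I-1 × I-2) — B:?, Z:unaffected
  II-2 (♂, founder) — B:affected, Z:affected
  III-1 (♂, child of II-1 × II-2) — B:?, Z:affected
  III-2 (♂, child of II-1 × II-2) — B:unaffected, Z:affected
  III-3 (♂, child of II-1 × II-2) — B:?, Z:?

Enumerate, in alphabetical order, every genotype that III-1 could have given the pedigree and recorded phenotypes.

B/I-1 ? ·: bb|Bb|BB
B/I-2 ? ·: bb|Bb|BB
B/II-1 ? I-1×I-2: bb|Bb
B/II-2 aff ·: Bb
B/III-1 ? II-1×II-2: bb|Bb|BB
B/III-2 un II-1×II-2: bb
B/III-3 ? II-1×II-2: bb|Bb|BB
⇒ B over [I-1,I-2,II-1,II-2,III-1,III-2,III-3]: 79 consistent
Z/I-1 un ·: zz
Z/I-2 ? ·: zz|Zz
Z/II-1 un I-1×I-2: zz
Z/II-2 aff ·: Zz|ZZ
Z/III-1 aff II-1×II-2: Zz
Z/III-2 aff II-1×II-2: Zz
Z/III-3 ? II-1×II-2: zz|Zz
⇒ Z over [I-1,I-2,II-1,II-2,III-1,III-2,III-3]: 6 consistent

III-1 ∈ {BB Zz, Bb Zz, bb Zz}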